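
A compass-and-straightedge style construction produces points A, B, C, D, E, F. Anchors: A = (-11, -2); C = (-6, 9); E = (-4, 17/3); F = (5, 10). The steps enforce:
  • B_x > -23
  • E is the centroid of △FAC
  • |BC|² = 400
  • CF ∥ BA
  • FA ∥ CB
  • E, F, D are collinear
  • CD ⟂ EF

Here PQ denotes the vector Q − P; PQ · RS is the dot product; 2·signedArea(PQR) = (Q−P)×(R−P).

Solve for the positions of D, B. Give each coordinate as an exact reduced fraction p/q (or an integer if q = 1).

B = (-22, -3)
D = (-1940/449, 2475/449)

1. D_x = -1940/449  [E, F, D are collinear ∩ CD ⟂ EF]
2. D_y = 2475/449  [E, F, D are collinear ∩ CD ⟂ EF]
   → D = (-1940/449, 2475/449)
3. B_x = -22  [CF ∥ BA ∩ FA ∥ CB]
4. B_y = -3  [CF ∥ BA ∩ FA ∥ CB]
   → B = (-22, -3)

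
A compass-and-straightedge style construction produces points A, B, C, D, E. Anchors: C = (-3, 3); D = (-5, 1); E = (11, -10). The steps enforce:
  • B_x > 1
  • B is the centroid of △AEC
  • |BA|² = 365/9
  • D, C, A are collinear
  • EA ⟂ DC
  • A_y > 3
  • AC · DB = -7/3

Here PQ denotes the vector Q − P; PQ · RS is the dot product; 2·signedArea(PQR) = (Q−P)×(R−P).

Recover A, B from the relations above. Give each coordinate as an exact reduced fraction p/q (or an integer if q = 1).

A = (-5/2, 7/2)
B = (11/6, -7/6)

1. A_x = -5/2  [D, C, A are collinear ∩ EA ⟂ DC]
2. A_y = 7/2  [D, C, A are collinear ∩ EA ⟂ DC]
   → A = (-5/2, 7/2)
3. B_x = 11/6  [B is the centroid of △AEC]
4. B_y = -7/6  [B is the centroid of △AEC]
   → B = (11/6, -7/6)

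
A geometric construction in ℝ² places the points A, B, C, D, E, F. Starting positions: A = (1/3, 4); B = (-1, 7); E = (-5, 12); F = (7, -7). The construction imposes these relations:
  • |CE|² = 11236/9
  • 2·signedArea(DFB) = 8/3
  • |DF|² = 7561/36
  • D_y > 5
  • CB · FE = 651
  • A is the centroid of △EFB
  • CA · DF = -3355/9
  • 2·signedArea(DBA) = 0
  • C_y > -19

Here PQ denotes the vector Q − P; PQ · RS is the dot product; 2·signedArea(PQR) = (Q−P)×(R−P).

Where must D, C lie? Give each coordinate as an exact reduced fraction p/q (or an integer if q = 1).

C = (41/3, -18)
D = (-1/3, 11/2)

1. D_x = -1/3  [2·signedArea(DBA) = 0 ∩ 2·signedArea(DFB) = 8/3]
2. D_y = 11/2  [2·signedArea(DBA) = 0 ∩ 2·signedArea(DFB) = 8/3]
   → D = (-1/3, 11/2)
3. C_x = 41/3  [CB · FE = 651 ∩ CA · DF = -3355/9]
4. C_y = -18  [CB · FE = 651 ∩ CA · DF = -3355/9]
   → C = (41/3, -18)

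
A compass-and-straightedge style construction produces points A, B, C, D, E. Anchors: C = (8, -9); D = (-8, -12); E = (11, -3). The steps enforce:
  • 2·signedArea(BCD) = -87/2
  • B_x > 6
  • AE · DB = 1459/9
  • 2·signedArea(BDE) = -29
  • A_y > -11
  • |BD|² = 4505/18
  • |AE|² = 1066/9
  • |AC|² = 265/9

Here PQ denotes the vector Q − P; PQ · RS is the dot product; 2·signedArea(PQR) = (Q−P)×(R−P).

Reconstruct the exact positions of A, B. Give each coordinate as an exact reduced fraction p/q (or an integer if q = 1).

A = (8/3, -10)
B = (41/6, -13/2)

1. B_x = 41/6  [2·signedArea(BDE) = -29 ∩ 2·signedArea(BCD) = -87/2]
2. B_y = -13/2  [2·signedArea(BDE) = -29 ∩ 2·signedArea(BCD) = -87/2]
   → B = (41/6, -13/2)
3. A_x = 8/3  [line -89/6·x + -11/2·y + -139/9 = 0 ∩ |AC|² = 265/9]
4. A_y = -10  [line -89/6·x + -11/2·y + -139/9 = 0 ∩ |AC|² = 265/9]
   → A = (8/3, -10)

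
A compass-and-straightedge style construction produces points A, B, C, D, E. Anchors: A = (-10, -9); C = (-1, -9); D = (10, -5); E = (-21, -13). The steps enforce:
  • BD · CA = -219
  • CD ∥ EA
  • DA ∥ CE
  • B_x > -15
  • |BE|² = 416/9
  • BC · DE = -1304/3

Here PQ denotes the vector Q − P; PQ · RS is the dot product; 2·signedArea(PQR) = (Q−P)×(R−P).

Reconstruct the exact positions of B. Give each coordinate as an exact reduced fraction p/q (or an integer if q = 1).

1. B_x = -43/3  [BC · DE = -1304/3 ∩ BD · CA = -219]
2. B_y = -35/3  [BC · DE = -1304/3 ∩ BD · CA = -219]
   → B = (-43/3, -35/3)

B = (-43/3, -35/3)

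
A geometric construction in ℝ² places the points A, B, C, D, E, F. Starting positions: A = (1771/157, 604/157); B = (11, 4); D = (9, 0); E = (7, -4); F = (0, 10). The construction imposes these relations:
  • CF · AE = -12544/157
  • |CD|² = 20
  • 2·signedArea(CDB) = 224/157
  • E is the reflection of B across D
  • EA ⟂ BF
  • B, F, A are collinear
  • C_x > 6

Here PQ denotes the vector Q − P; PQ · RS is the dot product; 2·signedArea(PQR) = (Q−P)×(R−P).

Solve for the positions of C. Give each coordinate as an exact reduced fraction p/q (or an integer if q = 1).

C = (1055/157, -604/157)

1. C_x = 1055/157  [2·signedArea(CDB) = 224/157 ∩ CF · AE = -12544/157]
2. C_y = -604/157  [2·signedArea(CDB) = 224/157 ∩ CF · AE = -12544/157]
   → C = (1055/157, -604/157)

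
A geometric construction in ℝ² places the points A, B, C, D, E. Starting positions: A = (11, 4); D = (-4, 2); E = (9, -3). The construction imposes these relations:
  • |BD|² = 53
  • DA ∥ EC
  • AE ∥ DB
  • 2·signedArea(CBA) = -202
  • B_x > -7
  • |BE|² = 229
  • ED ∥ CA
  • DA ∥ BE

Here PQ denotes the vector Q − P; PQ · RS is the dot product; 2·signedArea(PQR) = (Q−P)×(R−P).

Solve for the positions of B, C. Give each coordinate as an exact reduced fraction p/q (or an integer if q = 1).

B = (-6, -5)
C = (24, -1)

1. B_x = -6  [DA ∥ BE ∩ AE ∥ DB]
2. B_y = -5  [DA ∥ BE ∩ AE ∥ DB]
   → B = (-6, -5)
3. C_x = 24  [ED ∥ CA ∩ DA ∥ EC]
4. C_y = -1  [ED ∥ CA ∩ DA ∥ EC]
   → C = (24, -1)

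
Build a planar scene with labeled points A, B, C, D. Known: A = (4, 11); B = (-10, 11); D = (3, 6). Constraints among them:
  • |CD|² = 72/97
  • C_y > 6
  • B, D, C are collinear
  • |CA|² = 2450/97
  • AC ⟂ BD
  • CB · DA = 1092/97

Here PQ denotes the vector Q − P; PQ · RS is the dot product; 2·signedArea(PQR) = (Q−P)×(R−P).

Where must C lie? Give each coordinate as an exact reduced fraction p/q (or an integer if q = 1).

C = (213/97, 612/97)

1. C_x = 213/97  [B, D, C are collinear ∩ AC ⟂ BD]
2. C_y = 612/97  [B, D, C are collinear ∩ AC ⟂ BD]
   → C = (213/97, 612/97)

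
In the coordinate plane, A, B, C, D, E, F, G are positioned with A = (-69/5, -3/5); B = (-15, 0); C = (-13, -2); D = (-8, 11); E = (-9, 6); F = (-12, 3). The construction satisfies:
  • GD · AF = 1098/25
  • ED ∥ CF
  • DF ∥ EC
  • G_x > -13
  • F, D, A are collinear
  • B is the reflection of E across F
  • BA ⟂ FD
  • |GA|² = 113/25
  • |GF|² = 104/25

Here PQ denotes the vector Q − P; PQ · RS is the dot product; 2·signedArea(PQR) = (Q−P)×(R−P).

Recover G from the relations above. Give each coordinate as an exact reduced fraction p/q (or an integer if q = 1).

G = (-62/5, 1)

1. G_x = -62/5  [line -9/5·x + -18/5·y + -468/25 = 0 ∩ |GF|² = 104/25]
2. G_y = 1  [line -9/5·x + -18/5·y + -468/25 = 0 ∩ |GF|² = 104/25]
   → G = (-62/5, 1)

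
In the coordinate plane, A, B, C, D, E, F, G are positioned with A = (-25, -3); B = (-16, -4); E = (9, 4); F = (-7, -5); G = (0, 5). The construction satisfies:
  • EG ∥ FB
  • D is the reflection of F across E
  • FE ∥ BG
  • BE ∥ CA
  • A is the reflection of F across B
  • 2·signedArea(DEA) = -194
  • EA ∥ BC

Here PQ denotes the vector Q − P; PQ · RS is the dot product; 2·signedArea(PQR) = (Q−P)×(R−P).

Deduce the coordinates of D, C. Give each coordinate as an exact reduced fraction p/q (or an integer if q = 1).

C = (-50, -11)
D = (25, 13)

1. D_x = 25  [D is the reflection of F across E]
2. D_y = 13  [D is the reflection of F across E]
   → D = (25, 13)
3. C_x = -50  [BE ∥ CA ∩ EA ∥ BC]
4. C_y = -11  [BE ∥ CA ∩ EA ∥ BC]
   → C = (-50, -11)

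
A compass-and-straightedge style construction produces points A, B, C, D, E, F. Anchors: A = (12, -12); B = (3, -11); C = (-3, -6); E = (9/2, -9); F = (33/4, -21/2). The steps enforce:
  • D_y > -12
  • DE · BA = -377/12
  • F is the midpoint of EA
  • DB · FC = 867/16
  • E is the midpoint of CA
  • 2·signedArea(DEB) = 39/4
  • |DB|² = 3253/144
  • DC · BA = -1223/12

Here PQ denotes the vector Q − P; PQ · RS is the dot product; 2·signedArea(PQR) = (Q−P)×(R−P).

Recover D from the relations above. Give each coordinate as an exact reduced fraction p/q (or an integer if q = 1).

1. D_x = 31/4  [DB · FC = 867/16 ∩ 2·signedArea(DEB) = 39/4]
2. D_y = -67/6  [DB · FC = 867/16 ∩ 2·signedArea(DEB) = 39/4]
   → D = (31/4, -67/6)

D = (31/4, -67/6)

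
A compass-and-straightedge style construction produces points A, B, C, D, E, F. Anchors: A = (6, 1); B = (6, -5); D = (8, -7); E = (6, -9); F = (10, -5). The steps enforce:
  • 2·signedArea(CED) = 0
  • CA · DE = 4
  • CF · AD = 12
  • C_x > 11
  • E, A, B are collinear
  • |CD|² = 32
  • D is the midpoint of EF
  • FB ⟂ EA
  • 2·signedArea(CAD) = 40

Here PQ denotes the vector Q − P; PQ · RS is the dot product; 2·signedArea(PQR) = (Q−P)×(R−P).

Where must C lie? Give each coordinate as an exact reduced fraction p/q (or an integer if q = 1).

C = (12, -3)

1. C_x = 12  [2·signedArea(CED) = 0 ∩ 2·signedArea(CAD) = 40]
2. C_y = -3  [2·signedArea(CED) = 0 ∩ 2·signedArea(CAD) = 40]
   → C = (12, -3)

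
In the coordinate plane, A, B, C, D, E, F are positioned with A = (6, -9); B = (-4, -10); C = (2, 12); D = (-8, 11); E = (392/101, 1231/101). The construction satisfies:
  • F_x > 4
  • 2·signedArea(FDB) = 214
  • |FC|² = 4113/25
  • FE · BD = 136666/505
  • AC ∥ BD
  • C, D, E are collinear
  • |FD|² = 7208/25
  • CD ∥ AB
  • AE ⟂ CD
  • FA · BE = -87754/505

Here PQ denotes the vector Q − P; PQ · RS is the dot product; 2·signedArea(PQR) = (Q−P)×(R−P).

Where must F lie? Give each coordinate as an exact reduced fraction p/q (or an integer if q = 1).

1. F_x = 22/5  [FA · BE = -87754/505 ∩ 2·signedArea(FDB) = 214]
2. F_y = -3/5  [FA · BE = -87754/505 ∩ 2·signedArea(FDB) = 214]
   → F = (22/5, -3/5)

F = (22/5, -3/5)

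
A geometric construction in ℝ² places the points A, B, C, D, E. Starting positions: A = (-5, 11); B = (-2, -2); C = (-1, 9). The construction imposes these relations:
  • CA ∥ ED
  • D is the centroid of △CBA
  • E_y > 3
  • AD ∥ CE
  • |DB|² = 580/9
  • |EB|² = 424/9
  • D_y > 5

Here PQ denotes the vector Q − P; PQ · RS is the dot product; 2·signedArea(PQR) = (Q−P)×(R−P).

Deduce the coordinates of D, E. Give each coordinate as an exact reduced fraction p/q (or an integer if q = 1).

D = (-8/3, 6)
E = (4/3, 4)

1. D_x = -8/3  [D is the centroid of △CBA]
2. D_y = 6  [D is the centroid of △CBA]
   → D = (-8/3, 6)
3. E_x = 4/3  [CA ∥ ED ∩ AD ∥ CE]
4. E_y = 4  [CA ∥ ED ∩ AD ∥ CE]
   → E = (4/3, 4)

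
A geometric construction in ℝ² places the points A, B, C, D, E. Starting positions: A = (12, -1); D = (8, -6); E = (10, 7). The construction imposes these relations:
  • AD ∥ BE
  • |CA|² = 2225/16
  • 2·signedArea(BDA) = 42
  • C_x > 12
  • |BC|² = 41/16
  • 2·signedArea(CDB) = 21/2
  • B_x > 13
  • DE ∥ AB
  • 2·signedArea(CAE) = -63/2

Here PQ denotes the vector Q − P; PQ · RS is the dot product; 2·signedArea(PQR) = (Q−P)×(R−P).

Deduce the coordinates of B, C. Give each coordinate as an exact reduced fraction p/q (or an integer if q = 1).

1. B_x = 14  [AD ∥ BE ∩ DE ∥ AB]
2. B_y = 12  [AD ∥ BE ∩ DE ∥ AB]
   → B = (14, 12)
3. C_x = 13  [2·signedArea(CDB) = 21/2 ∩ 2·signedArea(CAE) = -63/2]
4. C_y = 43/4  [2·signedArea(CDB) = 21/2 ∩ 2·signedArea(CAE) = -63/2]
   → C = (13, 43/4)

B = (14, 12)
C = (13, 43/4)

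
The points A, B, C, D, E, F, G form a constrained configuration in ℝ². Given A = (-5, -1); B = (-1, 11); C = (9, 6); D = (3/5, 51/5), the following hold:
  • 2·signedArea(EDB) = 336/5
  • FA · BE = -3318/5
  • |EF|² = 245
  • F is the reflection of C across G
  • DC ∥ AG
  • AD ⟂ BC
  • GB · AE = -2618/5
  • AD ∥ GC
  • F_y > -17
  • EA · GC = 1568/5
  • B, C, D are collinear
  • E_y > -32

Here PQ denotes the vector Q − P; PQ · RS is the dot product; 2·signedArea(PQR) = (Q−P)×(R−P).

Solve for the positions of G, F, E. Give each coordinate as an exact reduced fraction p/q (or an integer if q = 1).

E = (3/5, -159/5)
F = (-11/5, -82/5)
G = (17/5, -26/5)

1. G_x = 17/5  [AD ∥ GC ∩ DC ∥ AG]
2. G_y = -26/5  [AD ∥ GC ∩ DC ∥ AG]
   → G = (17/5, -26/5)
3. F_x = -11/5  [F is the reflection of C across G]
4. F_y = -82/5  [F is the reflection of C across G]
   → F = (-11/5, -82/5)
5. E_x = 3/5  [EA · GC = 1568/5 ∩ FA · BE = -3318/5]
6. E_y = -159/5  [EA · GC = 1568/5 ∩ FA · BE = -3318/5]
   → E = (3/5, -159/5)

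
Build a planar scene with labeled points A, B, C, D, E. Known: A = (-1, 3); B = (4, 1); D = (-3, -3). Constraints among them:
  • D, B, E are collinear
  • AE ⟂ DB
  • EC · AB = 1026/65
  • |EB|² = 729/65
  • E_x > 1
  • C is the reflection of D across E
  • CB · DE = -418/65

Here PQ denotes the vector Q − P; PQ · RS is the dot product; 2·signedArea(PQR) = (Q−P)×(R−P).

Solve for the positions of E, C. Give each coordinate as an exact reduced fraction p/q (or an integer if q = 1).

1. E_x = 71/65  [D, B, E are collinear ∩ AE ⟂ DB]
2. E_y = -43/65  [D, B, E are collinear ∩ AE ⟂ DB]
   → E = (71/65, -43/65)
3. C_x = 337/65  [C is the reflection of D across E]
4. C_y = 109/65  [C is the reflection of D across E]
   → C = (337/65, 109/65)

C = (337/65, 109/65)
E = (71/65, -43/65)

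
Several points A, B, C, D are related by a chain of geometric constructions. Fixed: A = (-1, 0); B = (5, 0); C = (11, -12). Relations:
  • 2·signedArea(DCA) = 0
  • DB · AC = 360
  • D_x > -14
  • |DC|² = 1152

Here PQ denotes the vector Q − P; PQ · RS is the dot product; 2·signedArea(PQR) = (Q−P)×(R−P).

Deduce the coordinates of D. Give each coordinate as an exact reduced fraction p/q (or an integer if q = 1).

D = (-13, 12)

1. D_x = -13  [2·signedArea(DCA) = 0 ∩ DB · AC = 360]
2. D_y = 12  [2·signedArea(DCA) = 0 ∩ DB · AC = 360]
   → D = (-13, 12)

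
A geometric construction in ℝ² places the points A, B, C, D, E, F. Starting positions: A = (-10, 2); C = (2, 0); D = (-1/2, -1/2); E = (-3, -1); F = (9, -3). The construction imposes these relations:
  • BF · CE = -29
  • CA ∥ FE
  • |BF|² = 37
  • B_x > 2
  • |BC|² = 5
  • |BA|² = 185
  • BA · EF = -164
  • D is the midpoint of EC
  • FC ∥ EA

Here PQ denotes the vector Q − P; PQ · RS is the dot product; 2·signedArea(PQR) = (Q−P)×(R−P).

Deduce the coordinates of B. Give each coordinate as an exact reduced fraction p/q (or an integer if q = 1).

B = (3, -2)

1. B_x = 3  [BF · CE = -29 ∩ BA · EF = -164]
2. B_y = -2  [BF · CE = -29 ∩ BA · EF = -164]
   → B = (3, -2)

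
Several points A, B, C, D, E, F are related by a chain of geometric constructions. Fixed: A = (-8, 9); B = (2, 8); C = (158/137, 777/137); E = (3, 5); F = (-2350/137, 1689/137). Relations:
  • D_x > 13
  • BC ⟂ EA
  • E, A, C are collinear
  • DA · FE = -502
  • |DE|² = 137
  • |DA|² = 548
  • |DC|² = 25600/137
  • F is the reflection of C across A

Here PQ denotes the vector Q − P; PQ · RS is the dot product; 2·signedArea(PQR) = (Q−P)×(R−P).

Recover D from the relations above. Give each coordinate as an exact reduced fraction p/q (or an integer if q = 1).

D = (14, 1)

1. D_x = 14  [line -2761/137·x + 1004/137·y + 37650/137 = 0 ∩ |DA|² = 548]
2. D_y = 1  [line -2761/137·x + 1004/137·y + 37650/137 = 0 ∩ |DA|² = 548]
   → D = (14, 1)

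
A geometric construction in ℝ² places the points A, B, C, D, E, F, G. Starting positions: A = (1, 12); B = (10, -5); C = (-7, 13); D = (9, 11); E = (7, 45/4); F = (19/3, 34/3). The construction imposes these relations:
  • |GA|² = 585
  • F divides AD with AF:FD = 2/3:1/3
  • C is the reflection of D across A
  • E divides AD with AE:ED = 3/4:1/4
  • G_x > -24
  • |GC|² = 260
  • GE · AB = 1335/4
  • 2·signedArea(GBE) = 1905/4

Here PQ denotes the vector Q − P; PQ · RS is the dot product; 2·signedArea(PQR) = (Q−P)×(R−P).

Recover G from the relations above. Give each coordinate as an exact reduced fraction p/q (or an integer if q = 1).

1. G_x = -23  [GE · AB = 1335/4 ∩ 2·signedArea(GBE) = 1905/4]
2. G_y = 15  [GE · AB = 1335/4 ∩ 2·signedArea(GBE) = 1905/4]
   → G = (-23, 15)

G = (-23, 15)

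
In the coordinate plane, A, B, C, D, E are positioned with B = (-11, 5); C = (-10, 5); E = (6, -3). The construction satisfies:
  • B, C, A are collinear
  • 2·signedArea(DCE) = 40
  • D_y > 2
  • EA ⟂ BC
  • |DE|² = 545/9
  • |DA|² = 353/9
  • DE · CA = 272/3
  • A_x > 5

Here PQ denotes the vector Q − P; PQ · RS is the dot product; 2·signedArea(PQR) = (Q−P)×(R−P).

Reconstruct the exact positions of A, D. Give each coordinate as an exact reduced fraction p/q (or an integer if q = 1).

A = (6, 5)
D = (1/3, 7/3)

1. A_x = 6  [B, C, A are collinear ∩ EA ⟂ BC]
2. A_y = 5  [B, C, A are collinear ∩ EA ⟂ BC]
   → A = (6, 5)
3. D_x = 1/3  [2·signedArea(DCE) = 40 ∩ DE · CA = 272/3]
4. D_y = 7/3  [2·signedArea(DCE) = 40 ∩ DE · CA = 272/3]
   → D = (1/3, 7/3)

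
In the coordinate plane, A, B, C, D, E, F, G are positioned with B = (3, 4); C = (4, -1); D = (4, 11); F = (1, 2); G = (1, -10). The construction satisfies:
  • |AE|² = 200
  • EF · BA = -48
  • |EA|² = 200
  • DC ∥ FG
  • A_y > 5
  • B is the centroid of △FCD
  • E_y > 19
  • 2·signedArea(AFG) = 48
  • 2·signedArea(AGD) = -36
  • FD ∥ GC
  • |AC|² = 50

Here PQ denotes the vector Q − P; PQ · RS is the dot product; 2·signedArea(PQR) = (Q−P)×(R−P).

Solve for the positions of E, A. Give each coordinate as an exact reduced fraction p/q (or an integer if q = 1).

1. A_x = 5  [2·signedArea(AGD) = -36 ∩ 2·signedArea(AFG) = 48]
2. A_y = 6  [2·signedArea(AGD) = -36 ∩ 2·signedArea(AFG) = 48]
   → A = (5, 6)
3. E_x = 7  [line -2·x + -2·y + 54 = 0 ∩ |EA|² = 200]
4. E_y = 20  [line -2·x + -2·y + 54 = 0 ∩ |EA|² = 200]
   → E = (7, 20)

A = (5, 6)
E = (7, 20)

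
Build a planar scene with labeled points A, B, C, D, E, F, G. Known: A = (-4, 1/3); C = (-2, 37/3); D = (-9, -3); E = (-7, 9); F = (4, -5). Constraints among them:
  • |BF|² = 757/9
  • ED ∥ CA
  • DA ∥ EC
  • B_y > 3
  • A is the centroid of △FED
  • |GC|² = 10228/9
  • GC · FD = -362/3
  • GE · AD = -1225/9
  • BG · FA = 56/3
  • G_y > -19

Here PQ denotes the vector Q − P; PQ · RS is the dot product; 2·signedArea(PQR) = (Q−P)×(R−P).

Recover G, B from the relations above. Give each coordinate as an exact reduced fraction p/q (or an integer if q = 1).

B = (1, 11/3)
G = (-16, -55/3)

1. G_x = -16  [GE · AD = -1225/9 ∩ GC · FD = -362/3]
2. G_y = -55/3  [GE · AD = -1225/9 ∩ GC · FD = -362/3]
   → G = (-16, -55/3)
3. B_x = 1  [line 8·x + -16/3·y + 104/9 = 0 ∩ |BF|² = 757/9]
4. B_y = 11/3  [line 8·x + -16/3·y + 104/9 = 0 ∩ |BF|² = 757/9]
   → B = (1, 11/3)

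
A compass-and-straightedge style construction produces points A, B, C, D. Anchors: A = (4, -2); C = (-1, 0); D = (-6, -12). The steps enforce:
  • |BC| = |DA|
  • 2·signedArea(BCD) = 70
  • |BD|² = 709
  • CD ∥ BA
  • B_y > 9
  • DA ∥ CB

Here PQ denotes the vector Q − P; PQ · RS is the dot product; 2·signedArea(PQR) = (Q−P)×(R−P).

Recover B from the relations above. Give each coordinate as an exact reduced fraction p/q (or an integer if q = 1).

B = (9, 10)

1. B_x = 9  [CD ∥ BA ∩ DA ∥ CB]
2. B_y = 10  [CD ∥ BA ∩ DA ∥ CB]
   → B = (9, 10)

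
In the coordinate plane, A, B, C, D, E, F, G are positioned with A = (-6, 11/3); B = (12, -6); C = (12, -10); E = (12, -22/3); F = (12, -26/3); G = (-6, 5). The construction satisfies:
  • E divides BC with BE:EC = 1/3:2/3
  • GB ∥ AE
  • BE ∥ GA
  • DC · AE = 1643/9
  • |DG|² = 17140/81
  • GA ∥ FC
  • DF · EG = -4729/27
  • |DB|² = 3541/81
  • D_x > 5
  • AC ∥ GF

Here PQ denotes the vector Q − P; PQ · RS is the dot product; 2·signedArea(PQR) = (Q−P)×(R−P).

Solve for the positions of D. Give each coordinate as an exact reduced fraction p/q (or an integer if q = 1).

1. D_x = 6  [DC · AE = 1643/9 ∩ DF · EG = -4729/27]
2. D_y = -29/9  [DC · AE = 1643/9 ∩ DF · EG = -4729/27]
   → D = (6, -29/9)

D = (6, -29/9)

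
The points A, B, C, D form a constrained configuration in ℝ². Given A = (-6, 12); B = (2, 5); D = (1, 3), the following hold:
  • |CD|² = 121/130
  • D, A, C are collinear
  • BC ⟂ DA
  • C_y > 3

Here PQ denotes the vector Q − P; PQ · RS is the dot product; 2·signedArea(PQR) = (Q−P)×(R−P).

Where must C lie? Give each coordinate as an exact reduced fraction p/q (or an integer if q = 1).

C = (53/130, 489/130)

1. C_x = 53/130  [D, A, C are collinear ∩ BC ⟂ DA]
2. C_y = 489/130  [D, A, C are collinear ∩ BC ⟂ DA]
   → C = (53/130, 489/130)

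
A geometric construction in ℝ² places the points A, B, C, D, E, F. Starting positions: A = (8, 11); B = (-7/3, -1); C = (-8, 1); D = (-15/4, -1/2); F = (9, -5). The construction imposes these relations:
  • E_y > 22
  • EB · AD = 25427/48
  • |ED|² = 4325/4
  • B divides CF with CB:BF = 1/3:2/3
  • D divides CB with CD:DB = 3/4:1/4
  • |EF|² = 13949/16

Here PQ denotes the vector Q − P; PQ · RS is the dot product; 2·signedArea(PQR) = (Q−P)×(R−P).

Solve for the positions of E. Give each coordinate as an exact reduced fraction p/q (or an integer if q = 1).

E = (79/4, 45/2)

1. E_x = 79/4  [line 47/4·x + 23/2·y + -7853/16 = 0 ∩ |EF|² = 13949/16]
2. E_y = 45/2  [line 47/4·x + 23/2·y + -7853/16 = 0 ∩ |EF|² = 13949/16]
   → E = (79/4, 45/2)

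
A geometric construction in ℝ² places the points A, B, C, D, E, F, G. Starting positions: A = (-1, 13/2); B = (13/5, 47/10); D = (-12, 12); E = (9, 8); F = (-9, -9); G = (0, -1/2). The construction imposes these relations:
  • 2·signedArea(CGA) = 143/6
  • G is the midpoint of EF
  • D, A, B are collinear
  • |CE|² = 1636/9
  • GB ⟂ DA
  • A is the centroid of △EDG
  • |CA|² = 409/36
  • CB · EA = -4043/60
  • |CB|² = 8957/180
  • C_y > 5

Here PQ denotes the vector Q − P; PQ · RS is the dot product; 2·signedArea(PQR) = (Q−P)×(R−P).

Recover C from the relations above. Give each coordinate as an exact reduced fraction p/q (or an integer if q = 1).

C = (-13/3, 6)

1. C_x = -13/3  [CB · EA = -4043/60 ∩ 2·signedArea(CGA) = 143/6]
2. C_y = 6  [CB · EA = -4043/60 ∩ 2·signedArea(CGA) = 143/6]
   → C = (-13/3, 6)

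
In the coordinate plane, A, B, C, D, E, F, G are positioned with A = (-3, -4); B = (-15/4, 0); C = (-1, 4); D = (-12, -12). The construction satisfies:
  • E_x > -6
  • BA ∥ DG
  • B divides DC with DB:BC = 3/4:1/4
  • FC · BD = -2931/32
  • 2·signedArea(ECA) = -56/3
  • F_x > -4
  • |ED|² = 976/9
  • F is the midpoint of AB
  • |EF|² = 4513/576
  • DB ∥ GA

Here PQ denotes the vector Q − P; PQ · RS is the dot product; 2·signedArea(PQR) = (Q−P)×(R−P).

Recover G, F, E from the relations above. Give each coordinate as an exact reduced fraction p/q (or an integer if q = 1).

1. G_x = -45/4  [DB ∥ GA ∩ BA ∥ DG]
2. G_y = -16  [DB ∥ GA ∩ BA ∥ DG]
   → G = (-45/4, -16)
3. F_x = -27/8  [F is the midpoint of AB]
4. F_y = -2  [F is the midpoint of AB]
   → F = (-27/8, -2)
5. E_x = -16/3  [line 8·x + -2·y + 104/3 = 0 ∩ |ED|² = 976/9]
6. E_y = -4  [line 8·x + -2·y + 104/3 = 0 ∩ |ED|² = 976/9]
   → E = (-16/3, -4)

E = (-16/3, -4)
F = (-27/8, -2)
G = (-45/4, -16)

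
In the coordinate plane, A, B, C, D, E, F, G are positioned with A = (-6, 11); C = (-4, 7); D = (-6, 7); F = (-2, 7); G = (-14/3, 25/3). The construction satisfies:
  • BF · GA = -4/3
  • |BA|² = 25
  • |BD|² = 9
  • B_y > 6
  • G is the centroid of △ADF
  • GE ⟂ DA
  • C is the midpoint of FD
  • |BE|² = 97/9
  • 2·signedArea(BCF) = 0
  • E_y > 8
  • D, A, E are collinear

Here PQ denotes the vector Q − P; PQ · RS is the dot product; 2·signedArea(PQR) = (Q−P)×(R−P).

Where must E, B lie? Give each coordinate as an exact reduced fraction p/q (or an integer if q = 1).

1. E_x = -6  [D, A, E are collinear ∩ GE ⟂ DA]
2. E_y = 25/3  [D, A, E are collinear ∩ GE ⟂ DA]
   → E = (-6, 25/3)
3. B_x = -3  [2·signedArea(BCF) = 0 ∩ BF · GA = -4/3]
4. B_y = 7  [2·signedArea(BCF) = 0 ∩ BF · GA = -4/3]
   → B = (-3, 7)

B = (-3, 7)
E = (-6, 25/3)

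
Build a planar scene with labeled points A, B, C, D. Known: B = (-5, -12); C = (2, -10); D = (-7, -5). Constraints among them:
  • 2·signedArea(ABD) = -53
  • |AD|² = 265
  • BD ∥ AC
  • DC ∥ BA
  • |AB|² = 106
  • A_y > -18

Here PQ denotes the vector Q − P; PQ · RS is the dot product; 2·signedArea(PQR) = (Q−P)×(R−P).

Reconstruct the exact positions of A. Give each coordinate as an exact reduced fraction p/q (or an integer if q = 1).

1. A_x = 4  [BD ∥ AC ∩ DC ∥ BA]
2. A_y = -17  [BD ∥ AC ∩ DC ∥ BA]
   → A = (4, -17)

A = (4, -17)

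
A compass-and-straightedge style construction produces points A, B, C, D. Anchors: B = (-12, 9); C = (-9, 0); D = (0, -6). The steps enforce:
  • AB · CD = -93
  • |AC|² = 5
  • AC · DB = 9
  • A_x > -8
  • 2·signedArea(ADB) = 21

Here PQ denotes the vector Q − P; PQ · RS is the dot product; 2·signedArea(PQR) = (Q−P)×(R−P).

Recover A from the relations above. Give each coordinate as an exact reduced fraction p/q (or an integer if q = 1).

1. A_x = -7  [2·signedArea(ADB) = 21 ∩ AC · DB = 9]
2. A_y = 1  [2·signedArea(ADB) = 21 ∩ AC · DB = 9]
   → A = (-7, 1)

A = (-7, 1)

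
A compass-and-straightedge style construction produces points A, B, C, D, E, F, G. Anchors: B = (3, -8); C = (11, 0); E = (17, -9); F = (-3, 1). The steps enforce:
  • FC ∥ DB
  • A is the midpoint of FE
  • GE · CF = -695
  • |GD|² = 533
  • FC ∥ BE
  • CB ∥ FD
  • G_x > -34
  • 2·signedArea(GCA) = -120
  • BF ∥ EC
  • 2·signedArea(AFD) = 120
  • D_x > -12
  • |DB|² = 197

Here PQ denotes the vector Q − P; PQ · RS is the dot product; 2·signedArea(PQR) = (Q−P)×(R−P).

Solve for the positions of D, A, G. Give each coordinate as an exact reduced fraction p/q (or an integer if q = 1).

A = (7, -4)
D = (-11, -7)
G = (-33, -14)

1. D_x = -11  [FC ∥ DB ∩ CB ∥ FD]
2. D_y = -7  [FC ∥ DB ∩ CB ∥ FD]
   → D = (-11, -7)
3. A_x = 7  [A is the midpoint of FE]
4. A_y = -4  [A is the midpoint of FE]
   → A = (7, -4)
5. G_x = -33  [2·signedArea(GCA) = -120 ∩ GE · CF = -695]
6. G_y = -14  [2·signedArea(GCA) = -120 ∩ GE · CF = -695]
   → G = (-33, -14)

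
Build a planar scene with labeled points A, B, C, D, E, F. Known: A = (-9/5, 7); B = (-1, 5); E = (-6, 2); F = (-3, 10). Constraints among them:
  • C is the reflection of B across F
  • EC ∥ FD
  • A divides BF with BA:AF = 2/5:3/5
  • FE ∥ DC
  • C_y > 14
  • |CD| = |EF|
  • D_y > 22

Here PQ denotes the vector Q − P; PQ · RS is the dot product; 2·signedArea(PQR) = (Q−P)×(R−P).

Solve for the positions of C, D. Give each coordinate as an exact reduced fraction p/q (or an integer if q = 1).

C = (-5, 15)
D = (-2, 23)

1. C_x = -5  [C is the reflection of B across F]
2. C_y = 15  [C is the reflection of B across F]
   → C = (-5, 15)
3. D_x = -2  [FE ∥ DC ∩ EC ∥ FD]
4. D_y = 23  [FE ∥ DC ∩ EC ∥ FD]
   → D = (-2, 23)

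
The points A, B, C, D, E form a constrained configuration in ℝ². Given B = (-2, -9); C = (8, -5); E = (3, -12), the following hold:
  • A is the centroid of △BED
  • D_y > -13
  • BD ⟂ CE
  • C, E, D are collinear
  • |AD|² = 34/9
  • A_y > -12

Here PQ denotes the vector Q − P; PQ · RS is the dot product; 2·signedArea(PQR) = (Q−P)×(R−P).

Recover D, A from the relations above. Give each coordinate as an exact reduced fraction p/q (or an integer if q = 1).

A = (46/37, -1235/111)
D = (101/37, -458/37)

1. D_x = 101/37  [C, E, D are collinear ∩ BD ⟂ CE]
2. D_y = -458/37  [C, E, D are collinear ∩ BD ⟂ CE]
   → D = (101/37, -458/37)
3. A_x = 46/37  [A is the centroid of △BED]
4. A_y = -1235/111  [A is the centroid of △BED]
   → A = (46/37, -1235/111)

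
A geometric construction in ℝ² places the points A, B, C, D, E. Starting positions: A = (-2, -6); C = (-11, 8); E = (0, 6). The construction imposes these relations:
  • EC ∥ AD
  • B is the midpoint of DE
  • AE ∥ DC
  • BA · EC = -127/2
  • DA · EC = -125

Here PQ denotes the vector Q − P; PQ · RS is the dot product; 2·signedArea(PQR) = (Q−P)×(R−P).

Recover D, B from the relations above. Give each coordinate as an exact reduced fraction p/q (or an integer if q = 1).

1. D_x = -13  [AE ∥ DC ∩ EC ∥ AD]
2. D_y = -4  [AE ∥ DC ∩ EC ∥ AD]
   → D = (-13, -4)
3. B_x = -13/2  [B is the midpoint of DE]
4. B_y = 1  [B is the midpoint of DE]
   → B = (-13/2, 1)

B = (-13/2, 1)
D = (-13, -4)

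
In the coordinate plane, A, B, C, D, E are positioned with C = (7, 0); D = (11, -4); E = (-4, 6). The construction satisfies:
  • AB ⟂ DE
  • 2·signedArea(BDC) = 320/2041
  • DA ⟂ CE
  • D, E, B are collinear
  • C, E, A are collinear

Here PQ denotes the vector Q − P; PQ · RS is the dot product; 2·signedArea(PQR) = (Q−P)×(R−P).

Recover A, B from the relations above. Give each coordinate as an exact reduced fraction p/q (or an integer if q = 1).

1. A_x = 1847/157  [C, E, A are collinear ∩ DA ⟂ CE]
2. A_y = -408/157  [C, E, A are collinear ∩ DA ⟂ CE]
   → A = (1847/157, -408/157)
3. B_x = 22211/2041  [D, E, B are collinear ∩ AB ⟂ DE]
4. B_y = -8004/2041  [D, E, B are collinear ∩ AB ⟂ DE]
   → B = (22211/2041, -8004/2041)

A = (1847/157, -408/157)
B = (22211/2041, -8004/2041)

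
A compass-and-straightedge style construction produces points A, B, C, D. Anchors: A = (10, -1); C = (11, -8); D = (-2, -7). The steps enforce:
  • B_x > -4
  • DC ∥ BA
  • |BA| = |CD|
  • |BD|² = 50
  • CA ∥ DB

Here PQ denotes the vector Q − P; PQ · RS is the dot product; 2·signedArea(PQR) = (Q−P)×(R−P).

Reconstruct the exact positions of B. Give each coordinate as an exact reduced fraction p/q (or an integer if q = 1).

1. B_x = -3  [DC ∥ BA ∩ CA ∥ DB]
2. B_y = 0  [DC ∥ BA ∩ CA ∥ DB]
   → B = (-3, 0)

B = (-3, 0)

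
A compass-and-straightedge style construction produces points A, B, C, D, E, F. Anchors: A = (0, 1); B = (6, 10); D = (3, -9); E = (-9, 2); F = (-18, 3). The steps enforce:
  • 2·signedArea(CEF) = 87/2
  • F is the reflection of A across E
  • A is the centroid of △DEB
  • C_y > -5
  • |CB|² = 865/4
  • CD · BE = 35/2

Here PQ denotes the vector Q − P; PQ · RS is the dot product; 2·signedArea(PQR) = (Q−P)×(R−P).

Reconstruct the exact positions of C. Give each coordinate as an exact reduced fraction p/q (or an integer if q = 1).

1. C_x = 3/2  [2·signedArea(CEF) = 87/2 ∩ CD · BE = 35/2]
2. C_y = -4  [2·signedArea(CEF) = 87/2 ∩ CD · BE = 35/2]
   → C = (3/2, -4)

C = (3/2, -4)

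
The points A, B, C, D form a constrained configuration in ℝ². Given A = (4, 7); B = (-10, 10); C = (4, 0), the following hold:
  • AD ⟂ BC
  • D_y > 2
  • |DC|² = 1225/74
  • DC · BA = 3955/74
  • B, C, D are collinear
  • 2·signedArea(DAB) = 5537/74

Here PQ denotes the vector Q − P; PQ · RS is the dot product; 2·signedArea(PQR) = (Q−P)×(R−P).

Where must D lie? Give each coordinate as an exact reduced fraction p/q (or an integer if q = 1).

D = (51/74, 175/74)

1. D_x = 51/74  [B, C, D are collinear ∩ AD ⟂ BC]
2. D_y = 175/74  [B, C, D are collinear ∩ AD ⟂ BC]
   → D = (51/74, 175/74)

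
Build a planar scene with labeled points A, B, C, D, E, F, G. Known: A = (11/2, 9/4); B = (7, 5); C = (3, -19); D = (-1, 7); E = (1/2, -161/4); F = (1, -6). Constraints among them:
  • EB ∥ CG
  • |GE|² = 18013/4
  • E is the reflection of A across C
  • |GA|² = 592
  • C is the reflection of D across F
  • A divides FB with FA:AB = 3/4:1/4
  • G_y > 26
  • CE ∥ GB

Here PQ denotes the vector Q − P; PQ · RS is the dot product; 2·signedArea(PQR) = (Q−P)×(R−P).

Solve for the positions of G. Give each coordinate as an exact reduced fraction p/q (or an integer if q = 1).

G = (19/2, 105/4)

1. G_x = 19/2  [CE ∥ GB ∩ EB ∥ CG]
2. G_y = 105/4  [CE ∥ GB ∩ EB ∥ CG]
   → G = (19/2, 105/4)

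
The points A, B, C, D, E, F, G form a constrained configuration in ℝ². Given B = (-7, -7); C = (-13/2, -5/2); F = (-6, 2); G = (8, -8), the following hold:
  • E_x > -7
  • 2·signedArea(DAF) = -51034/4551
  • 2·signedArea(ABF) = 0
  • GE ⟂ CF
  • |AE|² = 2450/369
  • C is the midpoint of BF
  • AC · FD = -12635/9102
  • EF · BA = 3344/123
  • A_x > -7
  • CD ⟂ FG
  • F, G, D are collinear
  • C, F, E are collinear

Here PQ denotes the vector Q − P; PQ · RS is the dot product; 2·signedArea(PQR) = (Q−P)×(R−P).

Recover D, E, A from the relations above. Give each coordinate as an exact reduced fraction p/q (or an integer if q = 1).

A = (-817/123, -155/41)
D = (-311/74, 53/74)
E = (-284/41, -260/41)

1. D_x = -311/74  [F, G, D are collinear ∩ CD ⟂ FG]
2. D_y = 53/74  [F, G, D are collinear ∩ CD ⟂ FG]
   → D = (-311/74, 53/74)
3. E_x = -284/41  [C, F, E are collinear ∩ GE ⟂ CF]
4. E_y = -260/41  [C, F, E are collinear ∩ GE ⟂ CF]
   → E = (-284/41, -260/41)
5. A_x = -817/123  [2·signedArea(ABF) = 0 ∩ AC · FD = -12635/9102]
6. A_y = -155/41  [2·signedArea(ABF) = 0 ∩ AC · FD = -12635/9102]
   → A = (-817/123, -155/41)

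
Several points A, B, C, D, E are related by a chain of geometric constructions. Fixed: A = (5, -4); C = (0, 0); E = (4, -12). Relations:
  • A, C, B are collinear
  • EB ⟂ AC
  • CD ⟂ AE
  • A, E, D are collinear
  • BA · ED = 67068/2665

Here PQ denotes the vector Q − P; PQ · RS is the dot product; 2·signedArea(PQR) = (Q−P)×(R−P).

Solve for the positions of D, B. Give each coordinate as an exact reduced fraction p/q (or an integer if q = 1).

B = (340/41, -272/41)
D = (352/65, -44/65)

1. D_x = 352/65  [A, E, D are collinear ∩ CD ⟂ AE]
2. D_y = -44/65  [A, E, D are collinear ∩ CD ⟂ AE]
   → D = (352/65, -44/65)
3. B_x = 340/41  [A, C, B are collinear ∩ EB ⟂ AC]
4. B_y = -272/41  [A, C, B are collinear ∩ EB ⟂ AC]
   → B = (340/41, -272/41)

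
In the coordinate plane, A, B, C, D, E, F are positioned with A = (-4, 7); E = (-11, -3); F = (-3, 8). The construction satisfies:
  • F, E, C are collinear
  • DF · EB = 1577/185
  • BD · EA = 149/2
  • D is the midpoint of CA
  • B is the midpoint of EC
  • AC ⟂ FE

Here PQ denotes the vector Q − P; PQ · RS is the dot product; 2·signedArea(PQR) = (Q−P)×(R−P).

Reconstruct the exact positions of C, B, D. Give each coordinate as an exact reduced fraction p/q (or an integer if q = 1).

1. C_x = -707/185  [F, E, C are collinear ∩ AC ⟂ FE]
2. C_y = 1271/185  [F, E, C are collinear ∩ AC ⟂ FE]
   → C = (-707/185, 1271/185)
3. B_x = -1371/185  [B is the midpoint of EC]
4. B_y = 358/185  [B is the midpoint of EC]
   → B = (-1371/185, 358/185)
5. D_x = -1447/370  [D is the midpoint of CA]
6. D_y = 1283/185  [D is the midpoint of CA]
   → D = (-1447/370, 1283/185)

B = (-1371/185, 358/185)
C = (-707/185, 1271/185)
D = (-1447/370, 1283/185)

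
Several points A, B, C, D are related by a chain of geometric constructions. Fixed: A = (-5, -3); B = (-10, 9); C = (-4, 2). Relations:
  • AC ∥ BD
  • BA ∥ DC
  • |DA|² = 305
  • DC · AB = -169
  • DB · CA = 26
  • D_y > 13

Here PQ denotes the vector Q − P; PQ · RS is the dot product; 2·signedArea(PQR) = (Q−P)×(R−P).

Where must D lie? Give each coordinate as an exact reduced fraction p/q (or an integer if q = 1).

D = (-9, 14)

1. D_x = -9  [BA ∥ DC ∩ AC ∥ BD]
2. D_y = 14  [BA ∥ DC ∩ AC ∥ BD]
   → D = (-9, 14)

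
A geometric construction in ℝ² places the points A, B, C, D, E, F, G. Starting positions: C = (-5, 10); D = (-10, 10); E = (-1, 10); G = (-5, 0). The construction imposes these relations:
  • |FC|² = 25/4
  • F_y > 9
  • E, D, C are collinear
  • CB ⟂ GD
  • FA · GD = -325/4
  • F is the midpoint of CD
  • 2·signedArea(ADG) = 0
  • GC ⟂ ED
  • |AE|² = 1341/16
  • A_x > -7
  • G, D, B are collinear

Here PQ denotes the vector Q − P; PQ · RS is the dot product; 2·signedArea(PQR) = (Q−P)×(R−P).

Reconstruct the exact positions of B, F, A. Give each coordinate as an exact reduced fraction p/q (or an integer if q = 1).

1. B_x = -9  [G, D, B are collinear ∩ CB ⟂ GD]
2. B_y = 8  [G, D, B are collinear ∩ CB ⟂ GD]
   → B = (-9, 8)
3. F_x = -15/2  [F is the midpoint of CD]
4. F_y = 10  [F is the midpoint of CD]
   → F = (-15/2, 10)
5. A_x = -25/4  [2·signedArea(ADG) = 0 ∩ FA · GD = -325/4]
6. A_y = 5/2  [2·signedArea(ADG) = 0 ∩ FA · GD = -325/4]
   → A = (-25/4, 5/2)

A = (-25/4, 5/2)
B = (-9, 8)
F = (-15/2, 10)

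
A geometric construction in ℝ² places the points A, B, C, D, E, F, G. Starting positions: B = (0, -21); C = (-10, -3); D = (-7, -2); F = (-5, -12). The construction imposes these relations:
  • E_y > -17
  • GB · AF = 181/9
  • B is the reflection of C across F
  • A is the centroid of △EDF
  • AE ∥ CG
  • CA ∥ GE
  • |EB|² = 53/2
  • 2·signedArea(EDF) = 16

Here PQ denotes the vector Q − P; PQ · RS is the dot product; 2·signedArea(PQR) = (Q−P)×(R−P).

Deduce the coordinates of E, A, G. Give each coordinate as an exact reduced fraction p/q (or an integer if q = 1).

1. E_x = -5/2  [line 10·x + 2·y + 58 = 0 ∩ |EB|² = 53/2]
2. E_y = -33/2  [line 10·x + 2·y + 58 = 0 ∩ |EB|² = 53/2]
   → E = (-5/2, -33/2)
3. A_x = -29/6  [A is the centroid of △EDF]
4. A_y = -61/6  [A is the centroid of △EDF]
   → A = (-29/6, -61/6)
5. G_x = -23/3  [CA ∥ GE ∩ AE ∥ CG]
6. G_y = -28/3  [CA ∥ GE ∩ AE ∥ CG]
   → G = (-23/3, -28/3)

A = (-29/6, -61/6)
E = (-5/2, -33/2)
G = (-23/3, -28/3)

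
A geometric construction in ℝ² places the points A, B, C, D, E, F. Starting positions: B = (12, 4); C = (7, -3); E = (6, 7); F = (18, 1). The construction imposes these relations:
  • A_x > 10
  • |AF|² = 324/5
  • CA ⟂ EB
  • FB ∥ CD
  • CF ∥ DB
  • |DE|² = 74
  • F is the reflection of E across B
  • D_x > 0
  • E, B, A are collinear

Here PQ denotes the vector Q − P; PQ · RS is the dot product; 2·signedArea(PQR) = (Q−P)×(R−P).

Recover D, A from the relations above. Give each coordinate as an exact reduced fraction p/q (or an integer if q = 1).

A = (54/5, 23/5)
D = (1, 0)

1. D_x = 1  [CF ∥ DB ∩ FB ∥ CD]
2. D_y = 0  [CF ∥ DB ∩ FB ∥ CD]
   → D = (1, 0)
3. A_x = 54/5  [E, B, A are collinear ∩ CA ⟂ EB]
4. A_y = 23/5  [E, B, A are collinear ∩ CA ⟂ EB]
   → A = (54/5, 23/5)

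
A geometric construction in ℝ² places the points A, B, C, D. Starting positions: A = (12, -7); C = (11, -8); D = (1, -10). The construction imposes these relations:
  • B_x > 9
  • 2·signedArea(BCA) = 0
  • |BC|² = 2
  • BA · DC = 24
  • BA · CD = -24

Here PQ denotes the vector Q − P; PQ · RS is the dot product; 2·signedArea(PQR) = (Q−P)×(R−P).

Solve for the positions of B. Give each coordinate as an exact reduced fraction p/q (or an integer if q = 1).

B = (10, -9)

1. B_x = 10  [2·signedArea(BCA) = 0 ∩ BA · DC = 24]
2. B_y = -9  [2·signedArea(BCA) = 0 ∩ BA · DC = 24]
   → B = (10, -9)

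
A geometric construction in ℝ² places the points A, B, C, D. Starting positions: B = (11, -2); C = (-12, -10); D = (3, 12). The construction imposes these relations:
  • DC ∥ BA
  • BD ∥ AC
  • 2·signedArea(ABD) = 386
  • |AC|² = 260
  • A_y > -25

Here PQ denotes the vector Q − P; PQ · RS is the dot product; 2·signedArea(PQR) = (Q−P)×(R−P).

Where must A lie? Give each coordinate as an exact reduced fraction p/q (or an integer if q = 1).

A = (-4, -24)

1. A_x = -4  [BD ∥ AC ∩ DC ∥ BA]
2. A_y = -24  [BD ∥ AC ∩ DC ∥ BA]
   → A = (-4, -24)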